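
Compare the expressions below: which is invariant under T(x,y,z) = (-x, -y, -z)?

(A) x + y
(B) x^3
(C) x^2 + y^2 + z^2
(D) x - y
C

Apply T(x,y,z) = (-x, -y, -z) to each option, i.e. replace (x, y, z) by the transformed coordinates.
Substitute the transformed coordinates into each option and compare with the original:
(A) x + y  ->  (-x) + (-y) = -x - y   [differs from x + y: not invariant]
(B) x^3  ->  (-x)^3 = -x^3   [differs from x^3: not invariant]
(C) x^2 + y^2 + z^2  ->  (-x)^2 + (-y)^2 + (-z)^2 = x^2 + y^2 + z^2   [equals x^2 + y^2 + z^2: invariant]
(D) x - y  ->  (-x) - (-y) = -x + y   [differs from x - y: not invariant]

Only option (C), x^2 + y^2 + z^2, is unchanged by the transformation.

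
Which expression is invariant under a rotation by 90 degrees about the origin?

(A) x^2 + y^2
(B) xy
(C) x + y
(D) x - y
A

A rotation by 90 degrees sends (x, y) to (-y, x).
Substitute the transformed coordinates into each option and compare with the original:
(A) x^2 + y^2  ->  (-y)^2 + (x)^2 = x^2 + y^2   [equals x^2 + y^2: invariant]
(B) xy  ->  (-y)(x) = -xy   [differs from xy: not invariant]
(C) x + y  ->  (-y) + (x) = x - y   [differs from x + y: not invariant]
(D) x - y  ->  (-y) - (x) = -x - y   [differs from x - y: not invariant]

Only option (A), x^2 + y^2, is unchanged by the transformation.
Geometrically, x^2 + y^2 is the squared distance from the origin, which every rotation about the origin preserves.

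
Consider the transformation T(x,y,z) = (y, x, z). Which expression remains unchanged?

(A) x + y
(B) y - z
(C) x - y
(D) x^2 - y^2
A

Apply T(x,y,z) = (y, x, z) to each option, i.e. replace (x, y, z) by the transformed coordinates.
Substitute the transformed coordinates into each option and compare with the original:
(A) x + y  ->  (y) + (x) = x + y   [equals x + y: invariant]
(B) y - z  ->  (x) - (z) = x - z   [differs from y - z: not invariant]
(C) x - y  ->  (y) - (x) = -x + y   [differs from x - y: not invariant]
(D) x^2 - y^2  ->  (y)^2 - (x)^2 = -x^2 + y^2   [differs from x^2 - y^2: not invariant]

Only option (A), x + y, is unchanged by the transformation.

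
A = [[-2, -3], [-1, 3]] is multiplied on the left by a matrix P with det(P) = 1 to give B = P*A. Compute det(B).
-9

By the multiplicative property of determinants, det(B) = det(P*A) = det(P) * det(A) = det(A),
so the determinant is invariant under multiplication by any determinant-1 matrix; we just need det(A).

det(A) = (-2)(3) - (-3)(-1) = -6 - 3 = -9

Therefore det(B) = 1 * (-9) = -9.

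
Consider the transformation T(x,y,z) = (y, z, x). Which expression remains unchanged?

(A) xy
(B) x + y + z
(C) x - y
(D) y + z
B

Apply T(x,y,z) = (y, z, x) to each option, i.e. replace (x, y, z) by the transformed coordinates.
Substitute the transformed coordinates into each option and compare with the original:
(A) xy  ->  (y)(z) = yz   [differs from xy: not invariant]
(B) x + y + z  ->  (y) + (z) + (x) = x + y + z   [equals x + y + z: invariant]
(C) x - y  ->  (y) - (z) = y - z   [differs from x - y: not invariant]
(D) y + z  ->  (z) + (x) = x + z   [differs from y + z: not invariant]

Only option (B), x + y + z, is unchanged by the transformation.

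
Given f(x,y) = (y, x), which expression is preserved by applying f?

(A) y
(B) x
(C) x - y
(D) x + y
D

For f(x,y) = (y, x):
After applying f: x' = y, y' = x. So x' + y' = y + x = x + y.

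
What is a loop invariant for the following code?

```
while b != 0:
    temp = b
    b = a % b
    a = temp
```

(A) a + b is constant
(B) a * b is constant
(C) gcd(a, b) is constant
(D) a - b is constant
C

A loop invariant must hold before the first iteration and be re-established by every execution of the body.

(C) gcd(a, b) is constant: One iteration replaces (a, b) by (b, a mod b). Since a mod b = a - q*b for an integer q, any common divisor of a and b divides b and a mod b, and conversely; hence gcd(b, a mod b) = gcd(a, b). For instance (13, 8) -> (8, 5) keeps gcd = 1. At exit b = 0 and a = gcd of the original inputs.

The other options fail:
(A) a + b is constant: e.g. (a, b) = (13, 8) -> (8, 5): the sum goes from 21 to 13.
(B) a * b is constant: e.g. (a, b) = (13, 8) -> (8, 5): the product goes from 104 to 40.
(D) a - b is constant: e.g. (a, b) = (13, 8) -> (8, 5): the difference goes from 5 to 3.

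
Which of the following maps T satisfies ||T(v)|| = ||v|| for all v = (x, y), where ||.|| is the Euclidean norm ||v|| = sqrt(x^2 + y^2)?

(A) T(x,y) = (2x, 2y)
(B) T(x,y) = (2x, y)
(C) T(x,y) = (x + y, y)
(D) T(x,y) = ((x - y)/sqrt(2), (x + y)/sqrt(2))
D

A transformation preserves a norm if ||T(v)|| = ||v|| for every v; a single vector where the norm changes rules an option out.

(A) T(x,y) = (2x, 2y): v = (1, 0) has norm sqrt((1)^2 + (0)^2) = 1, but T(v) = (2, 0) has norm 2 -- not preserved.
(B) T(x,y) = (2x, y): v = (1, 0) has norm sqrt((1)^2 + (0)^2) = 1, but T(v) = (2, 0) has norm 2 -- not preserved.
(C) T(x,y) = (x + y, y): v = (0, 1) has norm sqrt((0)^2 + (1)^2) = 1, but T(v) = (1, 1) has norm sqrt(2) -- not preserved.
(D) T(x,y) = ((x - y)/sqrt(2), (x + y)/sqrt(2)): preserves the norm -- it is an orthogonal map (a rotation/reflection), and (sqrt(2)(x - y)/2)^2 + (sqrt(2)(x + y)/2)^2 simplifies to x^2 + y^2.

Therefore the answer is (D).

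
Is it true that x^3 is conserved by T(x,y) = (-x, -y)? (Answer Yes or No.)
No

Substitute T(x,y) = (-x, -y) into the expression and compare with the original.

Original: x^3
After applying T: (-x)^3 = -x^3

This differs from the original x^3 (difference: -2x^3), so the expression is NOT invariant.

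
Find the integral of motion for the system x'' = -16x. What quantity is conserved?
E = (x')^2 + 16x^2

Multiply the equation by x':
x' * x'' = -16x * x'
The left side is d/dt[(x')^2/2] and the right side is d/dt[-16x^2/2], so
d/dt[(x')^2/2 + 16x^2/2] = 0, i.e. (x')^2/2 + 16x^2/2 = constant.
Multiplying by 2, the integral of motion is E = (x')^2 + 16x^2.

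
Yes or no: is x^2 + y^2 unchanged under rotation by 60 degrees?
Yes

Applying rotation by 60 degrees: x' = x*cos(60 degrees) - y*sin(60 degrees) = x/2 - sqrt(3)y/2, y' = x*sin(60 degrees) + y*cos(60 degrees) = sqrt(3)x/2 + y/2

Substituting into x^2 + y^2:
(x/2 - sqrt(3)y/2)^2 + (sqrt(3)x/2 + y/2)^2
= x^2 + y^2

This equals the original expression x^2 + y^2, so it IS invariant.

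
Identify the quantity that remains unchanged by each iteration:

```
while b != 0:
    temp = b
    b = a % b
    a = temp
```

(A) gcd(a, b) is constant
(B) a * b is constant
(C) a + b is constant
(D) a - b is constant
A

A loop invariant must hold before the first iteration and be re-established by every execution of the body.

(A) gcd(a, b) is constant: One iteration replaces (a, b) by (b, a mod b). Since a mod b = a - q*b for an integer q, any common divisor of a and b divides b and a mod b, and conversely; hence gcd(b, a mod b) = gcd(a, b). For instance (39, 6) -> (6, 3) keeps gcd = 3. At exit b = 0 and a = gcd of the original inputs.

The other options fail:
(B) a * b is constant: e.g. (a, b) = (39, 6) -> (6, 3): the product goes from 234 to 18.
(C) a + b is constant: e.g. (a, b) = (39, 6) -> (6, 3): the sum goes from 45 to 9.
(D) a - b is constant: e.g. (a, b) = (39, 6) -> (6, 3): the difference goes from 33 to 3.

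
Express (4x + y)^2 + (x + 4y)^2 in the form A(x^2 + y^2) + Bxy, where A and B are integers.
17(x^2 + y^2) + 16xy

Expanding: (4x + y)^2 = 16x^2 + 8xy + y^2
(x + 4y)^2 = x^2 + 8xy + 16y^2
Sum = (16+1)(x^2+y^2) + 16xy = 17(x^2 + y^2) + 16xy
This is symmetric in x and y.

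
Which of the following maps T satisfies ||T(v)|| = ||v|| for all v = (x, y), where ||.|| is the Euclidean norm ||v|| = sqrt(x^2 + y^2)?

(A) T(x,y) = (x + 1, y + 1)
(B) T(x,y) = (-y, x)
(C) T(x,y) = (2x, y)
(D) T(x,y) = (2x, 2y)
B

A transformation preserves a norm if ||T(v)|| = ||v|| for every v; a single vector where the norm changes rules an option out.

(A) T(x,y) = (x + 1, y + 1): v = (1, 0) has norm sqrt((1)^2 + (0)^2) = 1, but T(v) = (2, 1) has norm sqrt(5) -- not preserved.
(B) T(x,y) = (-y, x): preserves the norm -- it is an orthogonal map (a rotation/reflection), and (-y)^2 + (x)^2 simplifies to x^2 + y^2.
(C) T(x,y) = (2x, y): v = (1, 0) has norm sqrt((1)^2 + (0)^2) = 1, but T(v) = (2, 0) has norm 2 -- not preserved.
(D) T(x,y) = (2x, 2y): v = (1, 0) has norm sqrt((1)^2 + (0)^2) = 1, but T(v) = (2, 0) has norm 2 -- not preserved.

Therefore the answer is (B).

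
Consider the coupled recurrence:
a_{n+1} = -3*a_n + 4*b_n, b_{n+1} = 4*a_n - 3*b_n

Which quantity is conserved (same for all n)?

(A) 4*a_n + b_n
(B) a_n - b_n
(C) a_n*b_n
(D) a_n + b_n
D

Replace a_n by a_{n+1} = -3*a_n + 4*b_n and b_n by b_{n+1} = 4*a_n - 3*b_n in each option and simplify:
(A) 4*a_n + b_n  ->  4*(-3*a_n + 4*b_n) + (4*a_n - 3*b_n) = -8*a_n + 13*b_n   [not conserved]
(B) a_n - b_n  ->  (-3*a_n + 4*b_n) - (4*a_n - 3*b_n) = -7*a_n + 7*b_n   [not conserved]
(C) a_n*b_n  ->  (-3*a_n + 4*b_n)*(4*a_n - 3*b_n) = -12*a_n^2 + 25*a_n*b_n - 12*b_n^2   [not conserved]
(D) a_n + b_n  ->  (-3*a_n + 4*b_n) + (4*a_n - 3*b_n) = a_n + b_n   [conserved]

Only (D) a_n + b_n returns to itself after one step, so it is the conserved quantity.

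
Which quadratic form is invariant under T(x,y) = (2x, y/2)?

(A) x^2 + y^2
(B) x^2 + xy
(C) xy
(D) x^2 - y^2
C

T multiplies x by 2 and divides y by 2.
Substitute the transformed coordinates into each option and compare with the original:
(A) x^2 + y^2  ->  (2x)^2 + (y/2)^2 = 4x^2 + y^2/4   [differs from x^2 + y^2: not invariant]
(B) x^2 + xy  ->  (2x)^2 + (2x)(y/2) = 4x^2 + xy   [differs from x^2 + xy: not invariant]
(C) xy  ->  (2x)(y/2) = xy   [equals xy: invariant]
(D) x^2 - y^2  ->  (2x)^2 - (y/2)^2 = 4x^2 - y^2/4   [differs from x^2 - y^2: not invariant]

Only option (C), xy, is unchanged by the transformation.
The factors 2 and 1/2 cancel only in the pure product xy.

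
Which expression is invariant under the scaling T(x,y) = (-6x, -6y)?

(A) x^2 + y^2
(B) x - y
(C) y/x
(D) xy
C

Under the uniform scaling T(x,y) = (-6x, -6y):
Substitute the transformed coordinates into each option and compare with the original:
(A) x^2 + y^2  ->  (-6x)^2 + (-6y)^2 = 36x^2 + 36y^2   [differs from x^2 + y^2: not invariant]
(B) x - y  ->  (-6x) - (-6y) = -6x + 6y   [differs from x - y: not invariant]
(C) y/x  ->  (-6y)/(-6x) = y/x   [equals y/x: invariant]
(D) xy  ->  (-6x)(-6y) = 36xy   [differs from xy: not invariant]

Only option (C), y/x, is unchanged by the transformation.
The common factor -6 cancels in a ratio of coordinates, while sums, products and sums of squares pick up factors of -6 or 36.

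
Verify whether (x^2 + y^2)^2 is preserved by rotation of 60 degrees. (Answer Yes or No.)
Yes

Applying rotation by 60 degrees: x' = x*cos(60 degrees) - y*sin(60 degrees) = x/2 - sqrt(3)y/2, y' = x*sin(60 degrees) + y*cos(60 degrees) = sqrt(3)x/2 + y/2

Substituting into (x^2 + y^2)^2:
((x/2 - sqrt(3)y/2)^2 + (sqrt(3)x/2 + y/2)^2)^2
= x^4 + 2x^2y^2 + y^4 = (x^2 + y^2)^2

This equals the original expression (x^2 + y^2)^2, so it IS invariant.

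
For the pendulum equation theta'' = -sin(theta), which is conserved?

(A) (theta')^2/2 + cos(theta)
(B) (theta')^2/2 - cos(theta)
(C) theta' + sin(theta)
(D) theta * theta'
B

A first integral I satisfies dI/dt = 0 along every solution. Differentiate each option and use the equation of motion:
(A) d/dt[(theta')^2/2 + cos(theta)] = theta' theta'' - sin(theta) theta' = -2 theta' sin(theta), not identically 0
(B) d/dt[(theta')^2/2 - cos(theta)] = theta' theta'' + sin(theta) theta' = theta'(-sin(theta)) + theta' sin(theta) = 0
(C) d/dt[theta' + sin(theta)] = theta'' + cos(theta) theta' = -sin(theta) + theta' cos(theta), not identically 0
(D) d/dt[theta * theta'] = (theta')^2 + theta theta'' = (theta')^2 - theta sin(theta), not identically 0

Only (B) has zero time-derivative. This is the total energy: kinetic (theta')^2/2 plus potential -cos(theta).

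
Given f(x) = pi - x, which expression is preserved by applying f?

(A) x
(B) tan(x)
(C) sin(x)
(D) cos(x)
C

For f(x) = pi - x:
sin(pi - x) = sin(x), so sine is invariant under this transformation.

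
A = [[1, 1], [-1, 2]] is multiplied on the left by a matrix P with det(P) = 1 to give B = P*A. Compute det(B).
3

By the multiplicative property of determinants, det(B) = det(P*A) = det(P) * det(A) = det(A),
so the determinant is invariant under multiplication by any determinant-1 matrix; we just need det(A).

det(A) = (1)(2) - (1)(-1) = 2 - (-1) = 3

Therefore det(B) = 1 * 3 = 3.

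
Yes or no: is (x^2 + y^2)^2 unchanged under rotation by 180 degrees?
Yes

Applying rotation by 180 degrees: x' = x*cos(180 degrees) - y*sin(180 degrees) = -x, y' = x*sin(180 degrees) + y*cos(180 degrees) = -y

Substituting into (x^2 + y^2)^2:
((-x)^2 + (-y)^2)^2
= x^4 + 2x^2y^2 + y^4 = (x^2 + y^2)^2

This equals the original expression (x^2 + y^2)^2, so it IS invariant.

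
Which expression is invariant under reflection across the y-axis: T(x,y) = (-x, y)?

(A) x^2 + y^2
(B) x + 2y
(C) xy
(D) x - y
A

The map is reflection across the y-axis: T(x,y) = (-x, y).
Substitute the transformed coordinates into each option and compare with the original:
(A) x^2 + y^2  ->  (-x)^2 + (y)^2 = x^2 + y^2   [equals x^2 + y^2: invariant]
(B) x + 2y  ->  (-x) + 2(y) = -x + 2y   [differs from x + 2y: not invariant]
(C) xy  ->  (-x)(y) = -xy   [differs from xy: not invariant]
(D) x - y  ->  (-x) - (y) = -x - y   [differs from x - y: not invariant]

Only option (A), x^2 + y^2, is unchanged by the transformation.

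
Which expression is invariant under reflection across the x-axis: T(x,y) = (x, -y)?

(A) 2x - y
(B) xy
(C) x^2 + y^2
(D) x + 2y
C

The map is reflection across the x-axis: T(x,y) = (x, -y).
Substitute the transformed coordinates into each option and compare with the original:
(A) 2x - y  ->  2(x) - (-y) = 2x + y   [differs from 2x - y: not invariant]
(B) xy  ->  (x)(-y) = -xy   [differs from xy: not invariant]
(C) x^2 + y^2  ->  (x)^2 + (-y)^2 = x^2 + y^2   [equals x^2 + y^2: invariant]
(D) x + 2y  ->  (x) + 2(-y) = x - 2y   [differs from x + 2y: not invariant]

Only option (C), x^2 + y^2, is unchanged by the transformation.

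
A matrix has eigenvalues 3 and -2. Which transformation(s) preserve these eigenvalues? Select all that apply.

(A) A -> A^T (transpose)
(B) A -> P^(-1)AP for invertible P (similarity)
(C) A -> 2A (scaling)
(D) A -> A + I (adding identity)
A and B

Eigenvalues are preserved by:
1. Similarity transformations: A -> P^(-1)AP (same characteristic polynomial)
2. Transpose: A^T has the same eigenvalues as A

Eigenvalues are NOT preserved by:
- Adding identity: eigenvalues become 3+1, -2+1
- Scaling: eigenvalues become 6, -4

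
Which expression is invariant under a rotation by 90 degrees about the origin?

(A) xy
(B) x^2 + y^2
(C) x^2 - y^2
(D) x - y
B

A rotation by 90 degrees sends (x, y) to (-y, x).
Substitute the transformed coordinates into each option and compare with the original:
(A) xy  ->  (-y)(x) = -xy   [differs from xy: not invariant]
(B) x^2 + y^2  ->  (-y)^2 + (x)^2 = x^2 + y^2   [equals x^2 + y^2: invariant]
(C) x^2 - y^2  ->  (-y)^2 - (x)^2 = -x^2 + y^2   [differs from x^2 - y^2: not invariant]
(D) x - y  ->  (-y) - (x) = -x - y   [differs from x - y: not invariant]

Only option (B), x^2 + y^2, is unchanged by the transformation.
Geometrically, x^2 + y^2 is the squared distance from the origin, which every rotation about the origin preserves.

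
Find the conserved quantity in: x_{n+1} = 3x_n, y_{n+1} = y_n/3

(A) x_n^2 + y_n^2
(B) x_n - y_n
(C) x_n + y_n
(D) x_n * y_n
D

For the recurrence x_{n+1} = 3x_n, y_{n+1} = y_n/3:

x_{n+1} * y_{n+1} = (3x_n) * (y_n/3) = x_n * y_n
The product is conserved.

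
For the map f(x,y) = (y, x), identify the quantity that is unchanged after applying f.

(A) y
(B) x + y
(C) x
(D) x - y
B

For f(x,y) = (y, x):
After applying f: x' = y, y' = x. So x' + y' = y + x = x + y.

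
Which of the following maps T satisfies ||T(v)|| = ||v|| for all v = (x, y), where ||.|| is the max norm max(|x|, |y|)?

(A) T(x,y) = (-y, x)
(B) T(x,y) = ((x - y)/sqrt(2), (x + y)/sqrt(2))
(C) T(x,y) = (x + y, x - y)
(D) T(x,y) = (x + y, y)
A

A transformation preserves a norm if ||T(v)|| = ||v|| for every v; a single vector where the norm changes rules an option out.

(A) T(x,y) = (-y, x): preserves the norm -- it only permutes the coordinates and/or flips signs, which leaves max(|x|, |y|) unchanged.
(B) T(x,y) = ((x - y)/sqrt(2), (x + y)/sqrt(2)): v = (1, 0) has norm max(|1|, |0|) = 1, but T(v) = (sqrt(2)/2, sqrt(2)/2) has norm sqrt(2)/2 -- not preserved.
(C) T(x,y) = (x + y, x - y): v = (1, 1) has norm max(|1|, |1|) = 1, but T(v) = (2, 0) has norm 2 -- not preserved.
(D) T(x,y) = (x + y, y): v = (1, 1) has norm max(|1|, |1|) = 1, but T(v) = (2, 1) has norm 2 -- not preserved.

Therefore the answer is (A).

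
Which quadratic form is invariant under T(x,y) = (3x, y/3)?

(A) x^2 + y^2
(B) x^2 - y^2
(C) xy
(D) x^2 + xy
C

T multiplies x by 3 and divides y by 3.
Substitute the transformed coordinates into each option and compare with the original:
(A) x^2 + y^2  ->  (3x)^2 + (y/3)^2 = 9x^2 + y^2/9   [differs from x^2 + y^2: not invariant]
(B) x^2 - y^2  ->  (3x)^2 - (y/3)^2 = 9x^2 - y^2/9   [differs from x^2 - y^2: not invariant]
(C) xy  ->  (3x)(y/3) = xy   [equals xy: invariant]
(D) x^2 + xy  ->  (3x)^2 + (3x)(y/3) = 9x^2 + xy   [differs from x^2 + xy: not invariant]

Only option (C), xy, is unchanged by the transformation.
The factors 3 and 1/3 cancel only in the pure product xy.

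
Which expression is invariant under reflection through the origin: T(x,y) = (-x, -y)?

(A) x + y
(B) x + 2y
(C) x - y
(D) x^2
D

The map is reflection through the origin: T(x,y) = (-x, -y).
Substitute the transformed coordinates into each option and compare with the original:
(A) x + y  ->  (-x) + (-y) = -x - y   [differs from x + y: not invariant]
(B) x + 2y  ->  (-x) + 2(-y) = -x - 2y   [differs from x + 2y: not invariant]
(C) x - y  ->  (-x) - (-y) = -x + y   [differs from x - y: not invariant]
(D) x^2  ->  (-x)^2 = x^2   [equals x^2: invariant]

Only option (D), x^2, is unchanged by the transformation.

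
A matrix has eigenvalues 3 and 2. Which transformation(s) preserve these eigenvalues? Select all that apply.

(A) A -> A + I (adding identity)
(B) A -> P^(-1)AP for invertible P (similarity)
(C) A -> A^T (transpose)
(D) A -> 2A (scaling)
B and C

Eigenvalues are preserved by:
1. Similarity transformations: A -> P^(-1)AP (same characteristic polynomial)
2. Transpose: A^T has the same eigenvalues as A

Eigenvalues are NOT preserved by:
- Adding identity: eigenvalues become 3+1, 2+1
- Scaling: eigenvalues become 6, 4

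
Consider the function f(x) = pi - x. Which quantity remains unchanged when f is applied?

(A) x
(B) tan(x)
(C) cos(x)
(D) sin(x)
D

For f(x) = pi - x:
sin(pi - x) = sin(x), so sine is invariant under this transformation.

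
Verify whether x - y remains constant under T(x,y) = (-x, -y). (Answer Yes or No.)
No

Substitute T(x,y) = (-x, -y) into the expression and compare with the original.

Original: x - y
After applying T: (-x) - (-y) = -x + y

This differs from the original x - y (difference: -2x + 2y), so the expression is NOT invariant.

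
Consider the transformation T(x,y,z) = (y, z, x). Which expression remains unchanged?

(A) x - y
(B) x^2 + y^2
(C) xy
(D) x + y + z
D

Apply T(x,y,z) = (y, z, x) to each option, i.e. replace (x, y, z) by the transformed coordinates.
Substitute the transformed coordinates into each option and compare with the original:
(A) x - y  ->  (y) - (z) = y - z   [differs from x - y: not invariant]
(B) x^2 + y^2  ->  (y)^2 + (z)^2 = y^2 + z^2   [differs from x^2 + y^2: not invariant]
(C) xy  ->  (y)(z) = yz   [differs from xy: not invariant]
(D) x + y + z  ->  (y) + (z) + (x) = x + y + z   [equals x + y + z: invariant]

Only option (D), x + y + z, is unchanged by the transformation.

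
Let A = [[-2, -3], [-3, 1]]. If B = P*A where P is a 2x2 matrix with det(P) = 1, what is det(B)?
-11

By the multiplicative property of determinants, det(B) = det(P*A) = det(P) * det(A) = det(A),
so the determinant is invariant under multiplication by any determinant-1 matrix; we just need det(A).

det(A) = (-2)(1) - (-3)(-3) = -2 - 9 = -11

Therefore det(B) = 1 * (-11) = -11.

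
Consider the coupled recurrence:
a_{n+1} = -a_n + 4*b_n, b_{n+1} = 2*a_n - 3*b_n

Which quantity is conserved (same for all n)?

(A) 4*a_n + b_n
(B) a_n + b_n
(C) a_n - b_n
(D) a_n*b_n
B

Replace a_n by a_{n+1} = -a_n + 4*b_n and b_n by b_{n+1} = 2*a_n - 3*b_n in each option and simplify:
(A) 4*a_n + b_n  ->  4*(-a_n + 4*b_n) + (2*a_n - 3*b_n) = -2*a_n + 13*b_n   [not conserved]
(B) a_n + b_n  ->  (-a_n + 4*b_n) + (2*a_n - 3*b_n) = a_n + b_n   [conserved]
(C) a_n - b_n  ->  (-a_n + 4*b_n) - (2*a_n - 3*b_n) = -3*a_n + 7*b_n   [not conserved]
(D) a_n*b_n  ->  (-a_n + 4*b_n)*(2*a_n - 3*b_n) = -2*a_n^2 + 11*a_n*b_n - 12*b_n^2   [not conserved]

Only (B) a_n + b_n returns to itself after one step, so it is the conserved quantity.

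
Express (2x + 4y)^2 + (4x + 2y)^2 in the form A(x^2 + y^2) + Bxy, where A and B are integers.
20(x^2 + y^2) + 32xy

Expanding: (2x + 4y)^2 = 4x^2 + 16xy + 16y^2
(4x + 2y)^2 = 16x^2 + 16xy + 4y^2
Sum = (4+16)(x^2+y^2) + 32xy = 20(x^2 + y^2) + 32xy
This is symmetric in x and y.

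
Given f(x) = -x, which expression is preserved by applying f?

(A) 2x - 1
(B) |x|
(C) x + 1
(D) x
B

For f(x) = -x:
Applying f replaces x by -x. Since |-x| = |x|, the absolute value is unchanged by f, whereas x -> -x, 2x - 1 -> -2x - 1 and x + 1 -> -x + 1 all change.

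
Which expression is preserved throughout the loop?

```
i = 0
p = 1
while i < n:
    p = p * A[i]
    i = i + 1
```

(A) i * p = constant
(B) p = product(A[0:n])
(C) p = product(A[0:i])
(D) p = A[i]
C

A loop invariant must hold before the first iteration and be re-established by every execution of the body.

(C) p = product(A[0:i]): Initially i = 0 and p = 1 = product of the empty slice A[0:0]. If p = product(A[0:i]) holds at the top of an iteration, the body sets p to product(A[0:i]) * A[i] = product(A[0:i+1]) and then i to i+1, so the property is restored. At exit i = n, giving p = product(A[0:n]).

The other options fail:
(A) i * p = constant: initially i * p = 0, but after one iteration it is 1 * A[0], which is nonzero in general.
(B) p = product(A[0:n]): false before the loop (p = 1, not the full product) -- it only becomes true at exit.
(D) p = A[i]: after the first iteration p = A[0] but i = 1; in general p is a product of several elements, not a single one.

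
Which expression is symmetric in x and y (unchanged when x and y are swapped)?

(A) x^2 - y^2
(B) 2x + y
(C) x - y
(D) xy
D

A symmetric expression is unchanged when the variables are permuted; here the transformation to test is the swap (x, y) -> (y, x).
Substitute the transformed coordinates into each option and compare with the original:
(A) x^2 - y^2  ->  (y)^2 - (x)^2 = -x^2 + y^2   [differs from x^2 - y^2: not invariant]
(B) 2x + y  ->  2(y) + (x) = x + 2y   [differs from 2x + y: not invariant]
(C) x - y  ->  (y) - (x) = -x + y   [differs from x - y: not invariant]
(D) xy  ->  (y)(x) = xy   [equals xy: invariant]

Only option (D), xy, is unchanged by the transformation.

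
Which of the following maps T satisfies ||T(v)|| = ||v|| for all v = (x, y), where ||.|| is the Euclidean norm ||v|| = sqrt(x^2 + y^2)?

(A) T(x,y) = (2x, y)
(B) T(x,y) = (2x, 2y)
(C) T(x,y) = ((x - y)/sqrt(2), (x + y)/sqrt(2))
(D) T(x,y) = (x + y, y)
C

A transformation preserves a norm if ||T(v)|| = ||v|| for every v; a single vector where the norm changes rules an option out.

(A) T(x,y) = (2x, y): v = (1, 0) has norm sqrt((1)^2 + (0)^2) = 1, but T(v) = (2, 0) has norm 2 -- not preserved.
(B) T(x,y) = (2x, 2y): v = (1, 0) has norm sqrt((1)^2 + (0)^2) = 1, but T(v) = (2, 0) has norm 2 -- not preserved.
(C) T(x,y) = ((x - y)/sqrt(2), (x + y)/sqrt(2)): preserves the norm -- it is an orthogonal map (a rotation/reflection), and (sqrt(2)(x - y)/2)^2 + (sqrt(2)(x + y)/2)^2 simplifies to x^2 + y^2.
(D) T(x,y) = (x + y, y): v = (0, 1) has norm sqrt((0)^2 + (1)^2) = 1, but T(v) = (1, 1) has norm sqrt(2) -- not preserved.

Therefore the answer is (C).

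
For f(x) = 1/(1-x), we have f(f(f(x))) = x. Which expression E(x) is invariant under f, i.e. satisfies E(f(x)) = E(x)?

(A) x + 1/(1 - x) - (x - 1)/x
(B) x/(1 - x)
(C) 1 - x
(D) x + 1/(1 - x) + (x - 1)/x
D

Replace x by f(x) = 1/(1 - x) in each option and simplify. As a quick numerical cross-check, also compare E(5) with E(f(5)) = E(-1/4).

(A) x + 1/(1 - x) - (x - 1)/x  ->  (1/(1 - x)) + 1/(1 - (1/(1 - x))) - ((1/(1 - x)) - 1)/(1/(1 - x)) = (x^2(1 - x) - x + (x - 1)^2)/(x(x - 1)); check: E(5) = 79/20 but E(-1/4) = -89/20.   [not invariant]
(B) x/(1 - x)  ->  (1/(1 - x))/(1 - (1/(1 - x))) = -1/x; check: E(5) = -5/4 but E(-1/4) = -1/5.   [not invariant]
(C) 1 - x  ->  1 - (1/(1 - x)) = x/(x - 1); check: E(5) = -4 but E(-1/4) = 5/4.   [not invariant]
(D) x + 1/(1 - x) + (x - 1)/x  ->  (1/(1 - x)) + 1/(1 - (1/(1 - x))) + ((1/(1 - x)) - 1)/(1/(1 - x)), which simplifies back to x + 1/(1 - x) + (x - 1)/x; check: E(5) = 111/20, E(-1/4) = 111/20.   [invariant]

Only (D) is unchanged. Indeed f(f(x)) = 1/(1 - 1/(1-x)) = (1-x)/(-x) = (x-1)/x, so E(x) = x + f(x) + f(f(x)) is the sum over the whole 3-cycle; applying f just permutes the three terms cyclically (x -> f(x) -> f(f(x)) -> x), leaving the sum unchanged.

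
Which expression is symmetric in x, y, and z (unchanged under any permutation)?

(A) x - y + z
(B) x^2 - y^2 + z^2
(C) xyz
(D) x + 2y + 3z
C

A symmetric expression is unchanged when the variables are permuted; here the transformation to test is the swap (x, y) -> (y, x).
A symmetric expression must survive every permutation; the single swap x <-> y already eliminates the distractors, and the keyed expression is also unchanged by x <-> z and y <-> z (each variable enters it in exactly the same way).
Substitute the transformed coordinates into each option and compare with the original:
(A) x - y + z  ->  (y) - (x) + z = -x + y + z   [differs from x - y + z: not invariant]
(B) x^2 - y^2 + z^2  ->  (y)^2 - (x)^2 + z^2 = -x^2 + y^2 + z^2   [differs from x^2 - y^2 + z^2: not invariant]
(C) xyz  ->  (y)(x)z = xyz   [equals xyz: invariant]
(D) x + 2y + 3z  ->  (y) + 2(x) + 3z = 2x + y + 3z   [differs from x + 2y + 3z: not invariant]

Only option (C), xyz, is unchanged by the transformation.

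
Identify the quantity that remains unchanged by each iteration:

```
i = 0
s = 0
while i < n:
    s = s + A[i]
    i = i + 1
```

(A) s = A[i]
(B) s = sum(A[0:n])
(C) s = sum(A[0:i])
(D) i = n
C

A loop invariant must hold before the first iteration and be re-established by every execution of the body.

(C) s = sum(A[0:i]): Initially i = 0 and s = 0 = sum of the empty slice A[0:0]. If s = sum(A[0:i]) holds at the top of an iteration, the body sets s to sum(A[0:i]) + A[i] = sum(A[0:i+1]) and then i to i+1, so s = sum(A[0:i]) holds again. At exit i = n, giving s = sum(A[0:n]).

The other options fail:
(A) s = A[i]: after the first iteration s = A[0] but i = 1, so s = A[i] compares s with the wrong element (and fails in general).
(B) s = sum(A[0:n]): false before the loop (s = 0, not the full sum) -- it only becomes true at exit.
(D) i = n: false initially (i = 0); it is the exit condition, not an invariant.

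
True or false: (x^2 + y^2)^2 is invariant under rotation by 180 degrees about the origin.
True

Applying rotation by 180 degrees: x' = x*cos(180 degrees) - y*sin(180 degrees) = -x, y' = x*sin(180 degrees) + y*cos(180 degrees) = -y

Substituting into (x^2 + y^2)^2:
((-x)^2 + (-y)^2)^2
= x^4 + 2x^2y^2 + y^4 = (x^2 + y^2)^2

This equals the original expression (x^2 + y^2)^2, so it IS invariant.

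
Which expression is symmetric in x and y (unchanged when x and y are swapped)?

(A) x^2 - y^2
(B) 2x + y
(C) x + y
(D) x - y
C

A symmetric expression is unchanged when the variables are permuted; here the transformation to test is the swap (x, y) -> (y, x).
Substitute the transformed coordinates into each option and compare with the original:
(A) x^2 - y^2  ->  (y)^2 - (x)^2 = -x^2 + y^2   [differs from x^2 - y^2: not invariant]
(B) 2x + y  ->  2(y) + (x) = x + 2y   [differs from 2x + y: not invariant]
(C) x + y  ->  (y) + (x) = x + y   [equals x + y: invariant]
(D) x - y  ->  (y) - (x) = -x + y   [differs from x - y: not invariant]

Only option (C), x + y, is unchanged by the transformation.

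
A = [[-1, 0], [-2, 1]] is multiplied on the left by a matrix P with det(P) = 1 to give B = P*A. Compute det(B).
-1

By the multiplicative property of determinants, det(B) = det(P*A) = det(P) * det(A) = det(A),
so the determinant is invariant under multiplication by any determinant-1 matrix; we just need det(A).

det(A) = (-1)(1) - (0)(-2) = -1 - 0 = -1

Therefore det(B) = 1 * (-1) = -1.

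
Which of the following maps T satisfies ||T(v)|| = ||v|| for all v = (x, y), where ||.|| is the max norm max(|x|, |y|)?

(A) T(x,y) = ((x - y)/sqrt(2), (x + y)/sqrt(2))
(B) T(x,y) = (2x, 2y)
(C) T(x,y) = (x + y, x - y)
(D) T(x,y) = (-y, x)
D

A transformation preserves a norm if ||T(v)|| = ||v|| for every v; a single vector where the norm changes rules an option out.

(A) T(x,y) = ((x - y)/sqrt(2), (x + y)/sqrt(2)): v = (1, 0) has norm max(|1|, |0|) = 1, but T(v) = (sqrt(2)/2, sqrt(2)/2) has norm sqrt(2)/2 -- not preserved.
(B) T(x,y) = (2x, 2y): v = (1, 0) has norm max(|1|, |0|) = 1, but T(v) = (2, 0) has norm 2 -- not preserved.
(C) T(x,y) = (x + y, x - y): v = (1, 1) has norm max(|1|, |1|) = 1, but T(v) = (2, 0) has norm 2 -- not preserved.
(D) T(x,y) = (-y, x): preserves the norm -- it only permutes the coordinates and/or flips signs, which leaves max(|x|, |y|) unchanged.

Therefore the answer is (D).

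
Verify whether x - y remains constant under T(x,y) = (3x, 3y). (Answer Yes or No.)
No

Substitute T(x,y) = (3x, 3y) into the expression and compare with the original.

Original: x - y
After applying T: (3x) - (3y) = 3x - 3y

This differs from the original x - y (difference: 2x - 2y), so the expression is NOT invariant.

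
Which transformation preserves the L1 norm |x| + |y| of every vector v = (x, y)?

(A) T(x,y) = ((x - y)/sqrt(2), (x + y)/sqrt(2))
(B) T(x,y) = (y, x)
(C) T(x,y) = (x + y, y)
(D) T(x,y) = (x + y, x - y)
B

A transformation preserves a norm if ||T(v)|| = ||v|| for every v; a single vector where the norm changes rules an option out.

(A) T(x,y) = ((x - y)/sqrt(2), (x + y)/sqrt(2)): v = (1, 0) has norm |1| + |0| = 1, but T(v) = (sqrt(2)/2, sqrt(2)/2) has norm sqrt(2) -- not preserved.
(B) T(x,y) = (y, x): preserves the norm -- it only permutes the coordinates and/or flips signs, which leaves |x| + |y| unchanged.
(C) T(x,y) = (x + y, y): v = (0, 1) has norm |0| + |1| = 1, but T(v) = (1, 1) has norm 2 -- not preserved.
(D) T(x,y) = (x + y, x - y): v = (1, 0) has norm |1| + |0| = 1, but T(v) = (1, 1) has norm 2 -- not preserved.

Therefore the answer is (B).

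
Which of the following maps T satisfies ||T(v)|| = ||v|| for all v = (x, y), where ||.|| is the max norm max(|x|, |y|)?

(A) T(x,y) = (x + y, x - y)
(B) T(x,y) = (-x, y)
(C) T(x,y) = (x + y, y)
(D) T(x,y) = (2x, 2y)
B

A transformation preserves a norm if ||T(v)|| = ||v|| for every v; a single vector where the norm changes rules an option out.

(A) T(x,y) = (x + y, x - y): v = (1, 1) has norm max(|1|, |1|) = 1, but T(v) = (2, 0) has norm 2 -- not preserved.
(B) T(x,y) = (-x, y): preserves the norm -- it only permutes the coordinates and/or flips signs, which leaves max(|x|, |y|) unchanged.
(C) T(x,y) = (x + y, y): v = (1, 1) has norm max(|1|, |1|) = 1, but T(v) = (2, 1) has norm 2 -- not preserved.
(D) T(x,y) = (2x, 2y): v = (1, 0) has norm max(|1|, |0|) = 1, but T(v) = (2, 0) has norm 2 -- not preserved.

Therefore the answer is (B).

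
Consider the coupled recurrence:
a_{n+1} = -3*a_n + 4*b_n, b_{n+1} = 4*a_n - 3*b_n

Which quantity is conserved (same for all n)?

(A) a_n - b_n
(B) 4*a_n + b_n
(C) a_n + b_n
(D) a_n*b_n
C

Replace a_n by a_{n+1} = -3*a_n + 4*b_n and b_n by b_{n+1} = 4*a_n - 3*b_n in each option and simplify:
(A) a_n - b_n  ->  (-3*a_n + 4*b_n) - (4*a_n - 3*b_n) = -7*a_n + 7*b_n   [not conserved]
(B) 4*a_n + b_n  ->  4*(-3*a_n + 4*b_n) + (4*a_n - 3*b_n) = -8*a_n + 13*b_n   [not conserved]
(C) a_n + b_n  ->  (-3*a_n + 4*b_n) + (4*a_n - 3*b_n) = a_n + b_n   [conserved]
(D) a_n*b_n  ->  (-3*a_n + 4*b_n)*(4*a_n - 3*b_n) = -12*a_n^2 + 25*a_n*b_n - 12*b_n^2   [not conserved]

Only (C) a_n + b_n returns to itself after one step, so it is the conserved quantity.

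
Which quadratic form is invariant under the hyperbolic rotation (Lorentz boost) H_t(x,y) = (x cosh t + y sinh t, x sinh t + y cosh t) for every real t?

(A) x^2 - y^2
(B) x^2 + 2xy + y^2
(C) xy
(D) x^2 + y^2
A

Write x' = x cosh t + y sinh t, y' = x sinh t + y cosh t and substitute into each option:
(A) x^2 - y^2: (x cosh t + y sinh t)^2 - (x sinh t + y cosh t)^2 = x^2(cosh^2 t - sinh^2 t) + 2xy(cosh t sinh t - sinh t cosh t) + y^2(sinh^2 t - cosh^2 t) = x^2 - y^2   [invariant, using cosh^2 t - sinh^2 t = 1]
(B) x^2 + 2xy + y^2: (x' + y')^2 with x' + y' = (x + y)(cosh t + sinh t) = (x + y)e^t, so it becomes (x + y)^2 e^(2t)   [not invariant for t != 0]
(C) xy: (x cosh t + y sinh t)(x sinh t + y cosh t) = xy(cosh^2 t + sinh^2 t) + (x^2 + y^2) sinh t cosh t = xy cosh 2t + (x^2 + y^2)(sinh 2t)/2   [not invariant for t != 0]
(D) x^2 + y^2: (x cosh t + y sinh t)^2 + (x sinh t + y cosh t)^2 = (x^2 + y^2)(cosh^2 t + sinh^2 t) + 4xy sinh t cosh t = (x^2 + y^2) cosh 2t + 2xy sinh 2t   [not invariant for t != 0]

Only (A) x^2 - y^2 is unchanged; it is the Minkowski form preserved by Lorentz boosts, just as x^2 + y^2 is preserved by ordinary rotations.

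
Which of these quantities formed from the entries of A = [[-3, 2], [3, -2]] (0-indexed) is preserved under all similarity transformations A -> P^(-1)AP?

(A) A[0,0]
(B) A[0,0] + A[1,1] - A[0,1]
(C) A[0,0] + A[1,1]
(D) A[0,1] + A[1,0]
C

A[0,0] + A[1,1] is the trace of A. By the cyclic property of the trace, tr(P^(-1)AP) = tr(APP^(-1)) = tr(A), so it is the same for every matrix similar to A.

The other combinations are not similarity invariants. For example, take P = [[2, 1], [1, 1]] (det P = 1), so P^(-1) = [[1, -1], [-1, 2]] and
B = P^(-1)AP = [[-8, -2], [12, 3]].
Evaluating each option on A and on B:
(A) A[0,0]: -3 for A, -8 for B -> changes
(B) A[0,0] + A[1,1] - A[0,1]: -7 for A, -3 for B -> changes
(C) A[0,0] + A[1,1]: -5 for A, -5 for B -> unchanged
(D) A[0,1] + A[1,0]: 5 for A, 10 for B -> changes

Only (C) A[0,0] + A[1,1] = -5 survives (and it does so for every P, not just this one), so it is the invariant.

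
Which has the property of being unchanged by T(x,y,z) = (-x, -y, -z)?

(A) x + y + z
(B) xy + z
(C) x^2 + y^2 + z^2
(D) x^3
C

Apply T(x,y,z) = (-x, -y, -z) to each option, i.e. replace (x, y, z) by the transformed coordinates.
Substitute the transformed coordinates into each option and compare with the original:
(A) x + y + z  ->  (-x) + (-y) + (-z) = -x - y - z   [differs from x + y + z: not invariant]
(B) xy + z  ->  (-x)(-y) + (-z) = xy - z   [differs from xy + z: not invariant]
(C) x^2 + y^2 + z^2  ->  (-x)^2 + (-y)^2 + (-z)^2 = x^2 + y^2 + z^2   [equals x^2 + y^2 + z^2: invariant]
(D) x^3  ->  (-x)^3 = -x^3   [differs from x^3: not invariant]

Only option (C), x^2 + y^2 + z^2, is unchanged by the transformation.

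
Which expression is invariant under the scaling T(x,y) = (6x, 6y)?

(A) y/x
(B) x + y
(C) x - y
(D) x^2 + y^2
A

Under the uniform scaling T(x,y) = (6x, 6y):
Substitute the transformed coordinates into each option and compare with the original:
(A) y/x  ->  (6y)/(6x) = y/x   [equals y/x: invariant]
(B) x + y  ->  (6x) + (6y) = 6x + 6y   [differs from x + y: not invariant]
(C) x - y  ->  (6x) - (6y) = 6x - 6y   [differs from x - y: not invariant]
(D) x^2 + y^2  ->  (6x)^2 + (6y)^2 = 36x^2 + 36y^2   [differs from x^2 + y^2: not invariant]

Only option (A), y/x, is unchanged by the transformation.
The common factor 6 cancels in a ratio of coordinates, while sums, products and sums of squares pick up factors of 6 or 36.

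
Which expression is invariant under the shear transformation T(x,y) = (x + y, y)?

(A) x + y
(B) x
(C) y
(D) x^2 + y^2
C

Under the shear T(x,y) = (x + y, y):
Substitute the transformed coordinates into each option and compare with the original:
(A) x + y  ->  (x + y) + (y) = x + 2y   [differs from x + y: not invariant]
(B) x  ->  (x + y) = x + y   [differs from x: not invariant]
(C) y  ->  (y) = y   [equals y: invariant]
(D) x^2 + y^2  ->  (x + y)^2 + (y)^2 = x^2 + 2xy + 2y^2   [differs from x^2 + y^2: not invariant]

Only option (C), y, is unchanged by the transformation.
A horizontal shear moves points parallel to the x-axis, so the y-coordinate (and any function of y alone) is unchanged.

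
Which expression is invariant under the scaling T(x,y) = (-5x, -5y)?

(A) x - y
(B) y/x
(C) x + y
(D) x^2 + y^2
B

Under the uniform scaling T(x,y) = (-5x, -5y):
Substitute the transformed coordinates into each option and compare with the original:
(A) x - y  ->  (-5x) - (-5y) = -5x + 5y   [differs from x - y: not invariant]
(B) y/x  ->  (-5y)/(-5x) = y/x   [equals y/x: invariant]
(C) x + y  ->  (-5x) + (-5y) = -5x - 5y   [differs from x + y: not invariant]
(D) x^2 + y^2  ->  (-5x)^2 + (-5y)^2 = 25x^2 + 25y^2   [differs from x^2 + y^2: not invariant]

Only option (B), y/x, is unchanged by the transformation.
The common factor -5 cancels in a ratio of coordinates, while sums, products and sums of squares pick up factors of -5 or 25.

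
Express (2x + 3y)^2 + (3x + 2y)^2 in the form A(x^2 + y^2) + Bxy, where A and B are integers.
13(x^2 + y^2) + 24xy

Expanding: (2x + 3y)^2 = 4x^2 + 12xy + 9y^2
(3x + 2y)^2 = 9x^2 + 12xy + 4y^2
Sum = (4+9)(x^2+y^2) + 24xy = 13(x^2 + y^2) + 24xy
This is symmetric in x and y.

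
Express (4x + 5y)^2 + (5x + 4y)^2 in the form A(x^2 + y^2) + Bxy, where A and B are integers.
41(x^2 + y^2) + 80xy

Expanding: (4x + 5y)^2 = 16x^2 + 40xy + 25y^2
(5x + 4y)^2 = 25x^2 + 40xy + 16y^2
Sum = (16+25)(x^2+y^2) + 80xy = 41(x^2 + y^2) + 80xy
This is symmetric in x and y.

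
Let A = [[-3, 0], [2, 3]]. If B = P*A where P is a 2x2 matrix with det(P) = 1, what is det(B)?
-9

By the multiplicative property of determinants, det(B) = det(P*A) = det(P) * det(A) = det(A),
so the determinant is invariant under multiplication by any determinant-1 matrix; we just need det(A).

det(A) = (-3)(3) - (0)(2) = -9 - 0 = -9

Therefore det(B) = 1 * (-9) = -9.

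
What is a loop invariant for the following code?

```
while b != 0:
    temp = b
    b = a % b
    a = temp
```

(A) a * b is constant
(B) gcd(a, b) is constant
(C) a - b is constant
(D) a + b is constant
B

A loop invariant must hold before the first iteration and be re-established by every execution of the body.

(B) gcd(a, b) is constant: One iteration replaces (a, b) by (b, a mod b). Since a mod b = a - q*b for an integer q, any common divisor of a and b divides b and a mod b, and conversely; hence gcd(b, a mod b) = gcd(a, b). For instance (27, 11) -> (11, 5) keeps gcd = 1. At exit b = 0 and a = gcd of the original inputs.

The other options fail:
(A) a * b is constant: e.g. (a, b) = (27, 11) -> (11, 5): the product goes from 297 to 55.
(C) a - b is constant: e.g. (a, b) = (27, 11) -> (11, 5): the difference goes from 16 to 6.
(D) a + b is constant: e.g. (a, b) = (27, 11) -> (11, 5): the sum goes from 38 to 16.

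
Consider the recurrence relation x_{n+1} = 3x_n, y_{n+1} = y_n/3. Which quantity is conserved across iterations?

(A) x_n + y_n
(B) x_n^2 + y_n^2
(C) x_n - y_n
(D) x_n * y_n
D

For the recurrence x_{n+1} = 3x_n, y_{n+1} = y_n/3:

x_{n+1} * y_{n+1} = (3x_n) * (y_n/3) = x_n * y_n
The product is conserved.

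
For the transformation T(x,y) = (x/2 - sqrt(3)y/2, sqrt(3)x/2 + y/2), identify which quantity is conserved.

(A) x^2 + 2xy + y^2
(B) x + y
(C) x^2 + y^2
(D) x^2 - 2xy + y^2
C

An expression E(x,y) is invariant under T if E(T(x,y)) = E(x,y). Here T(x,y) = (x/2 - sqrt(3)y/2, sqrt(3)x/2 + y/2).
Substitute the transformed coordinates into each option and compare with the original:
(A) x^2 + 2xy + y^2  ->  (x/2 - sqrt(3)y/2)^2 + 2(x/2 - sqrt(3)y/2)(sqrt(3)x/2 + y/2) + (sqrt(3)x/2 + y/2)^2 = sqrt(3)x^2/2 + x^2 - xy - sqrt(3)y^2/2 + y^2   [differs from x^2 + 2xy + y^2: not invariant]
(B) x + y  ->  (x/2 - sqrt(3)y/2) + (sqrt(3)x/2 + y/2) = x/2 + sqrt(3)x/2 - sqrt(3)y/2 + y/2   [differs from x + y: not invariant]
(C) x^2 + y^2  ->  (x/2 - sqrt(3)y/2)^2 + (sqrt(3)x/2 + y/2)^2 = x^2 + y^2   [equals x^2 + y^2: invariant]
(D) x^2 - 2xy + y^2  ->  (x/2 - sqrt(3)y/2)^2 - 2(x/2 - sqrt(3)y/2)(sqrt(3)x/2 + y/2) + (sqrt(3)x/2 + y/2)^2 = -sqrt(3)x^2/2 + x^2 + xy + sqrt(3)y^2/2 + y^2   [differs from x^2 - 2xy + y^2: not invariant]

Only option (C), x^2 + y^2, is unchanged by the transformation.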